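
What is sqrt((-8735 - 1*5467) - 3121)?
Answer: I*sqrt(17323) ≈ 131.62*I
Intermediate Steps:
sqrt((-8735 - 1*5467) - 3121) = sqrt((-8735 - 5467) - 3121) = sqrt(-14202 - 3121) = sqrt(-17323) = I*sqrt(17323)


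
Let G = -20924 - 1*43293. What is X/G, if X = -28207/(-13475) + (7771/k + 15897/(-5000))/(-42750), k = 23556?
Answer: -1420294470735137/43569889234121250000 ≈ -3.2598e-5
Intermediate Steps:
G = -64217 (G = -20924 - 43293 = -64217)
X = 1420294470735137/678479051250000 (X = -28207/(-13475) + (7771/23556 + 15897/(-5000))/(-42750) = -28207*(-1/13475) + (7771*(1/23556) + 15897*(-1/5000))*(-1/42750) = 28207/13475 + (7771/23556 - 15897/5000)*(-1/42750) = 28207/13475 - 83903683/29445000*(-1/42750) = 28207/13475 + 83903683/1258773750000 = 1420294470735137/678479051250000 ≈ 2.0933)
X/G = (1420294470735137/678479051250000)/(-64217) = (1420294470735137/678479051250000)*(-1/64217) = -1420294470735137/43569889234121250000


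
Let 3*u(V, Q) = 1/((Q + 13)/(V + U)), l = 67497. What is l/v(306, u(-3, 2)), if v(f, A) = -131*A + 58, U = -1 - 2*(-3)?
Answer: 3037365/2348 ≈ 1293.6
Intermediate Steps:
U = 5 (U = -1 + 6 = 5)
u(V, Q) = (5 + V)/(3*(13 + Q)) (u(V, Q) = 1/(3*(((Q + 13)/(V + 5)))) = 1/(3*(((13 + Q)/(5 + V)))) = ((5 + V)/(13 + Q))/3 = (5 + V)/(3*(13 + Q)))
v(f, A) = 58 - 131*A
l/v(306, u(-3, 2)) = 67497/(58 - 131*(5 - 3)/(3*(13 + 2))) = 67497/(58 - 131*2/(3*15)) = 67497/(58 - 131*2/45) = 67497/(58 - 262/45) = 67497/(2348/45) = 67497*(45/2348) = 3037365/2348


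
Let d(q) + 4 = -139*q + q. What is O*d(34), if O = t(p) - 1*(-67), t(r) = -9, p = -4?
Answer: -272368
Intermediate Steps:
d(q) = -4 - 138*q (d(q) = -4 + (-139*q + q) = -4 - 138*q)
O = 58 (O = -9 - 1*(-67) = -9 + 67 = 58)
O*d(34) = 58*(-4 - 138*34) = 58*(-4 - 4692) = 58*(-4696) = -272368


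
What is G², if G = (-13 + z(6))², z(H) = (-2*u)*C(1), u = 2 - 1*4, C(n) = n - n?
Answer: 28561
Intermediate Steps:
C(n) = 0
u = -2 (u = 2 - 4 = -2)
z(H) = 0 (z(H) = -2*(-2)*0 = 4*0 = 0)
G = 169 (G = (-13 + 0)² = (-13)² = 169)
G² = 169² = 28561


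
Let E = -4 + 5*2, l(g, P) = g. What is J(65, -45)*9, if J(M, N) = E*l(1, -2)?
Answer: 54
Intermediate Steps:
E = 6 (E = -4 + 10 = 6)
J(M, N) = 6 (J(M, N) = 6*1 = 6)
J(65, -45)*9 = 6*9 = 54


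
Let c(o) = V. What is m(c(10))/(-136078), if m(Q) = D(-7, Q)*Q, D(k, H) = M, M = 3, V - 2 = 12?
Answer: -21/68039 ≈ -0.00030865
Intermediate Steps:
V = 14 (V = 2 + 12 = 14)
D(k, H) = 3
c(o) = 14
m(Q) = 3*Q
m(c(10))/(-136078) = (3*14)/(-136078) = 42*(-1/136078) = -21/68039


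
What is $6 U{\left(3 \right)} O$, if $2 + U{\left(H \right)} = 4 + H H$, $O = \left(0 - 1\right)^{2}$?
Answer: $66$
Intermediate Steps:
$O = 1$ ($O = \left(-1\right)^{2} = 1$)
$U{\left(H \right)} = 2 + H^{2}$ ($U{\left(H \right)} = -2 + \left(4 + H H\right) = -2 + \left(4 + H^{2}\right) = 2 + H^{2}$)
$6 U{\left(3 \right)} O = 6 \left(2 + 3^{2}\right) 1 = 6 \left(2 + 9\right) 1 = 6 \cdot 11 \cdot 1 = 66 \cdot 1 = 66$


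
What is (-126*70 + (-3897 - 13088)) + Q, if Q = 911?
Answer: -24894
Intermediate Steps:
(-126*70 + (-3897 - 13088)) + Q = (-126*70 + (-3897 - 13088)) + 911 = (-8820 - 16985) + 911 = -25805 + 911 = -24894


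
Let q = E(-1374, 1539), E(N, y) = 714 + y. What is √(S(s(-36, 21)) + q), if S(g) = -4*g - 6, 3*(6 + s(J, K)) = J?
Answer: √2319 ≈ 48.156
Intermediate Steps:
s(J, K) = -6 + J/3
S(g) = -6 - 4*g
q = 2253 (q = 714 + 1539 = 2253)
√(S(s(-36, 21)) + q) = √((-6 - 4*(-6 + (⅓)*(-36))) + 2253) = √((-6 - 4*(-6 - 12)) + 2253) = √((-6 - 4*(-18)) + 2253) = √((-6 + 72) + 2253) = √(66 + 2253) = √2319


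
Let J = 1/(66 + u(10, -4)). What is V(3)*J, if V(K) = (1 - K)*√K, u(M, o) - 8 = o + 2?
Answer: -√3/36 ≈ -0.048113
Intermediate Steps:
u(M, o) = 10 + o (u(M, o) = 8 + (o + 2) = 8 + (2 + o) = 10 + o)
J = 1/72 (J = 1/(66 + (10 - 4)) = 1/(66 + 6) = 1/72 ≈ 0.013889)
V(K) = √K*(1 - K)
V(3)*J = (√3*(1 - 1*3))*(1/72) = (√3*(1 - 3))*(1/72) = (√3*(-2))*(1/72) = -2*√3*(1/72) = -√3/36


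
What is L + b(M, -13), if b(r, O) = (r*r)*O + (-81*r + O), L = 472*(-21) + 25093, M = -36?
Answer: 1236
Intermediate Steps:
L = 15181 (L = -9912 + 25093 = 15181)
b(r, O) = O - 81*r + O*r² (b(r, O) = r²*O + (O - 81*r) = O*r² + (O - 81*r) = O - 81*r + O*r²)
L + b(M, -13) = 15181 + (-13 - 81*(-36) - 13*(-36)²) = 15181 + (-13 + 2916 - 13*1296) = 15181 + (-13 + 2916 - 16848) = 15181 - 13945 = 1236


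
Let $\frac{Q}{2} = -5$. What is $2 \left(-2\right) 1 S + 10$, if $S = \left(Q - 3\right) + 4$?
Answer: $46$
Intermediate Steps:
$Q = -10$ ($Q = 2 \left(-5\right) = -10$)
$S = -9$ ($S = \left(-10 - 3\right) + 4 = -13 + 4 = -9$)
$2 \left(-2\right) 1 S + 10 = 2 \left(-2\right) 1 \left(-9\right) + 10 = \left(-4\right) 1 \left(-9\right) + 10 = \left(-4\right) \left(-9\right) + 10 = 36 + 10 = 46$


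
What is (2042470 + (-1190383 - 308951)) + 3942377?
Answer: 4485513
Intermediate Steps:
(2042470 + (-1190383 - 308951)) + 3942377 = (2042470 - 1499334) + 3942377 = 543136 + 3942377 = 4485513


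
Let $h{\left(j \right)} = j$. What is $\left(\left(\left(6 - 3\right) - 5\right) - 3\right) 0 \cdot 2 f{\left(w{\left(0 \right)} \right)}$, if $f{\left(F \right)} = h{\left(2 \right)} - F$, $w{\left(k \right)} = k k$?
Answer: $0$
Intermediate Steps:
$w{\left(k \right)} = k^{2}$
$f{\left(F \right)} = 2 - F$
$\left(\left(\left(6 - 3\right) - 5\right) - 3\right) 0 \cdot 2 f{\left(w{\left(0 \right)} \right)} = \left(\left(\left(6 - 3\right) - 5\right) - 3\right) 0 \cdot 2 \left(2 - 0^{2}\right) = \left(\left(3 - 5\right) - 3\right) 0 \cdot 2 \left(2 - 0\right) = \left(-2 - 3\right) 0 \cdot 2 \left(2 + 0\right) = \left(-5\right) 0 \cdot 2 \cdot 2 = 0 \cdot 2 \cdot 2 = 0 \cdot 2 = 0$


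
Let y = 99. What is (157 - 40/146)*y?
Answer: 1132659/73 ≈ 15516.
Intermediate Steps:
(157 - 40/146)*y = (157 - 40/146)*99 = (157 - 40*1/146)*99 = (157 - 20/73)*99 = (11441/73)*99 = 1132659/73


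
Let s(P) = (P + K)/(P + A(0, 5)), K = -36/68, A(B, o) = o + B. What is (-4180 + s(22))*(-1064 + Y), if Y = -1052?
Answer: 4059027580/459 ≈ 8.8432e+6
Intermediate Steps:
A(B, o) = B + o
K = -9/17 (K = -36*1/68 = -9/17 ≈ -0.52941)
s(P) = (-9/17 + P)/(5 + P) (s(P) = (P - 9/17)/(P + (0 + 5)) = (-9/17 + P)/(P + 5) = (-9/17 + P)/(5 + P))
(-4180 + s(22))*(-1064 + Y) = (-4180 + (-9/17 + 22)/(5 + 22))*(-1064 - 1052) = (-4180 + (365/17)/27)*(-2116) = (-4180 + (1/27)*(365/17))*(-2116) = (-4180 + 365/459)*(-2116) = -1918255/459*(-2116) = 4059027580/459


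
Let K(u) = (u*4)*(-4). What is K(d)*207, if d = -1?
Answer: 3312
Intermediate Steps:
K(u) = -16*u (K(u) = (4*u)*(-4) = -16*u)
K(d)*207 = -16*(-1)*207 = 16*207 = 3312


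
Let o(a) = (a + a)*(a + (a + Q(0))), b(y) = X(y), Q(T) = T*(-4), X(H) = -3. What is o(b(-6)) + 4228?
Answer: 4264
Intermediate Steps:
Q(T) = -4*T
b(y) = -3
o(a) = 4*a**2 (o(a) = (a + a)*(a + (a - 4*0)) = (2*a)*(a + (a + 0)) = (2*a)*(a + a) = (2*a)*(2*a) = 4*a**2)
o(b(-6)) + 4228 = 4*(-3)**2 + 4228 = 4*9 + 4228 = 36 + 4228 = 4264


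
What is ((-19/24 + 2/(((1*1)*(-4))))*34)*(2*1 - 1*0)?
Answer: -527/6 ≈ -87.833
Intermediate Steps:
((-19/24 + 2/(((1*1)*(-4))))*34)*(2*1 - 1*0) = ((-19*1/24 + 2/((1*(-4))))*34)*(2 + 0) = ((-19/24 + 2/(-4))*34)*2 = ((-19/24 + 2*(-1/4))*34)*2 = ((-19/24 - 1/2)*34)*2 = -31/24*34*2 = -527/12*2 = -527/6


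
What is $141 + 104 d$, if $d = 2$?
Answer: $349$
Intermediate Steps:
$141 + 104 d = 141 + 104 \cdot 2 = 141 + 208 = 349$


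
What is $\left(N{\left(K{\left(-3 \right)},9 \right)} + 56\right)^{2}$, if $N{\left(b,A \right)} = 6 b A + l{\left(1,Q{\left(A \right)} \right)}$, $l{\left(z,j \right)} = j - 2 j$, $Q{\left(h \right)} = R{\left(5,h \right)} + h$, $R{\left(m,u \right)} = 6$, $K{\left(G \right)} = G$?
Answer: $14641$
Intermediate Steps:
$Q{\left(h \right)} = 6 + h$
$l{\left(z,j \right)} = - j$
$N{\left(b,A \right)} = -6 - A + 6 A b$ ($N{\left(b,A \right)} = 6 b A - \left(6 + A\right) = 6 A b - \left(6 + A\right) = -6 - A + 6 A b$)
$\left(N{\left(K{\left(-3 \right)},9 \right)} + 56\right)^{2} = \left(\left(-6 - 9 + 6 \cdot 9 \left(-3\right)\right) + 56\right)^{2} = \left(\left(-6 - 9 - 162\right) + 56\right)^{2} = \left(-177 + 56\right)^{2} = \left(-121\right)^{2} = 14641$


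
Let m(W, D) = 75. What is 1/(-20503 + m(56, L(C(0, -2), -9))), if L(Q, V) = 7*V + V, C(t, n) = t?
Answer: -1/20428 ≈ -4.8952e-5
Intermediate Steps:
L(Q, V) = 8*V
1/(-20503 + m(56, L(C(0, -2), -9))) = 1/(-20503 + 75) = 1/(-20428) = -1/20428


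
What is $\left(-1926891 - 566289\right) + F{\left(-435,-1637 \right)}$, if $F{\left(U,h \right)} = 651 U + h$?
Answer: $-2778002$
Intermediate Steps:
$F{\left(U,h \right)} = h + 651 U$
$\left(-1926891 - 566289\right) + F{\left(-435,-1637 \right)} = \left(-1926891 - 566289\right) + \left(-1637 + 651 \left(-435\right)\right) = -2493180 - 284822 = -2778002$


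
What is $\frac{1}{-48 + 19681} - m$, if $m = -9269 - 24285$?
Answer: $\frac{658765683}{19633} \approx 33554.0$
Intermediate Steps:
$m = -33554$
$\frac{1}{-48 + 19681} - m = \frac{1}{-48 + 19681} - -33554 = \frac{1}{19633} + 33554 = \frac{658765683}{19633}$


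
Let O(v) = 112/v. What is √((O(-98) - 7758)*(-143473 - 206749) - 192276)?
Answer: 8*√2080379413/7 ≈ 52127.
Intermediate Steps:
√((O(-98) - 7758)*(-143473 - 206749) - 192276) = √((112/(-98) - 7758)*(-143473 - 206749) - 192276) = √((112*(-1/98) - 7758)*(-350222) - 192276) = √((-8/7 - 7758)*(-350222) - 192276) = √(-54314/7*(-350222) - 192276) = √(19021957708/7 - 192276) = √(19020611776/7) = 8*√2080379413/7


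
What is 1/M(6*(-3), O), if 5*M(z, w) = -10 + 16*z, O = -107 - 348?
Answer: -5/298 ≈ -0.016779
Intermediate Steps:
O = -455
M(z, w) = -2 + 16*z/5 (M(z, w) = (-10 + 16*z)/5 = -2 + 16*z/5)
1/M(6*(-3), O) = 1/(-2 + 16*(6*(-3))/5) = 1/(-2 + (16/5)*(-18)) = 1/(-2 - 288/5) = 1/(-298/5) = -5/298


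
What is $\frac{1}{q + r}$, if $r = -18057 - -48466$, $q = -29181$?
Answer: $\frac{1}{1228} \approx 0.00081433$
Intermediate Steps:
$r = 30409$ ($r = -18057 + 48466 = 30409$)
$\frac{1}{q + r} = \frac{1}{-29181 + 30409} = \frac{1}{1228}$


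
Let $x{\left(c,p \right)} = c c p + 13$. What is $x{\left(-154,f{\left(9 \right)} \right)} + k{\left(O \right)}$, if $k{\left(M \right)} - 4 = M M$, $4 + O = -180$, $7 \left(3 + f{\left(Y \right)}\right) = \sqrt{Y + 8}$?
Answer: $-37275 + 3388 \sqrt{17} \approx -23306.0$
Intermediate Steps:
$f{\left(Y \right)} = -3 + \frac{\sqrt{8 + Y}}{7}$ ($f{\left(Y \right)} = -3 + \frac{\sqrt{Y + 8}}{7} = -3 + \frac{\sqrt{8 + Y}}{7}$)
$O = -184$ ($O = -4 - 180 = -184$)
$x{\left(c,p \right)} = 13 + p c^{2}$ ($x{\left(c,p \right)} = c^{2} p + 13 = p c^{2} + 13 = 13 + p c^{2}$)
$k{\left(M \right)} = 4 + M^{2}$ ($k{\left(M \right)} = 4 + M M = 4 + M^{2}$)
$x{\left(-154,f{\left(9 \right)} \right)} + k{\left(O \right)} = \left(13 + \left(-3 + \frac{\sqrt{8 + 9}}{7}\right) \left(-154\right)^{2}\right) + \left(4 + \left(-184\right)^{2}\right) = \left(13 + \left(-3 + \frac{\sqrt{17}}{7}\right) 23716\right) + \left(4 + 33856\right) = \left(13 - \left(71148 - 3388 \sqrt{17}\right)\right) + 33860 = \left(-71135 + 3388 \sqrt{17}\right) + 33860 = -37275 + 3388 \sqrt{17}$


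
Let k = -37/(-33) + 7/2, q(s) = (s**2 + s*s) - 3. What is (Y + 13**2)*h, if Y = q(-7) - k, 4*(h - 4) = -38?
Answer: -17119/12 ≈ -1426.6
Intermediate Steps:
h = -11/2 (h = 4 + (1/4)*(-38) = 4 - 19/2 = -11/2 ≈ -5.5000)
q(s) = -3 + 2*s**2 (q(s) = (s**2 + s**2) - 3 = 2*s**2 - 3 = -3 + 2*s**2)
k = 305/66 (k = -37*(-1/33) + 7*(1/2) = 37/33 + 7/2 = 305/66 ≈ 4.6212)
Y = 5965/66 (Y = (-3 + 2*(-7)**2) - 1*305/66 = (-3 + 2*49) - 305/66 = (-3 + 98) - 305/66 = 95 - 305/66 = 5965/66 ≈ 90.379)
(Y + 13**2)*h = (5965/66 + 13**2)*(-11/2) = (5965/66 + 169)*(-11/2) = (17119/66)*(-11/2) = -17119/12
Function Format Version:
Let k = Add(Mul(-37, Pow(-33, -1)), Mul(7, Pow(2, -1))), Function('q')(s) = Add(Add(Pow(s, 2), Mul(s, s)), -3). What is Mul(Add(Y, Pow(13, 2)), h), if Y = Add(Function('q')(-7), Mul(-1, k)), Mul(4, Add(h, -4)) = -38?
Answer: Rational(-17119, 12) ≈ -1426.6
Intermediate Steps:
h = Rational(-11, 2) (h = Add(4, Mul(Rational(1, 4), -38)) = Add(4, Rational(-19, 2)) = Rational(-11, 2) ≈ -5.5000)
Function('q')(s) = Add(-3, Mul(2, Pow(s, 2))) (Function('q')(s) = Add(Add(Pow(s, 2), Pow(s, 2)), -3) = Add(Mul(2, Pow(s, 2)), -3) = Add(-3, Mul(2, Pow(s, 2))))
k = Rational(305, 66) (k = Add(Mul(-37, Rational(-1, 33)), Mul(7, Rational(1, 2))) = Add(Rational(37, 33), Rational(7, 2)) = Rational(305, 66) ≈ 4.6212)
Y = Rational(5965, 66) (Y = Add(Add(-3, Mul(2, Pow(-7, 2))), Mul(-1, Rational(305, 66))) = Add(Add(-3, Mul(2, 49)), Rational(-305, 66)) = Add(Add(-3, 98), Rational(-305, 66)) = Add(95, Rational(-305, 66)) = Rational(5965, 66) ≈ 90.379)
Mul(Add(Y, Pow(13, 2)), h) = Mul(Add(Rational(5965, 66), Pow(13, 2)), Rational(-11, 2)) = Mul(Add(Rational(5965, 66), 169), Rational(-11, 2)) = Mul(Rational(17119, 66), Rational(-11, 2)) = Rational(-17119, 12)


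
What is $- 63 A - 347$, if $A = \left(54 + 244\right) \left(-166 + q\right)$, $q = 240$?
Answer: $-1389623$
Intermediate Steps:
$A = 22052$ ($A = \left(54 + 244\right) \left(-166 + 240\right) = 298 \cdot 74 = 22052$)
$- 63 A - 347 = \left(-63\right) 22052 - 347 = -1389276 - 347 = -1389623$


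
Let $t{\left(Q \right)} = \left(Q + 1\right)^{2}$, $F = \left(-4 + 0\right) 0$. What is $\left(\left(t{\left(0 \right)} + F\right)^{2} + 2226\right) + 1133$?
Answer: $3360$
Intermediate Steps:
$F = 0$ ($F = \left(-4\right) 0 = 0$)
$t{\left(Q \right)} = \left(1 + Q\right)^{2}$
$\left(\left(t{\left(0 \right)} + F\right)^{2} + 2226\right) + 1133 = \left(\left(\left(1 + 0\right)^{2} + 0\right)^{2} + 2226\right) + 1133 = \left(\left(1^{2} + 0\right)^{2} + 2226\right) + 1133 = \left(\left(1 + 0\right)^{2} + 2226\right) + 1133 = \left(1^{2} + 2226\right) + 1133 = \left(1 + 2226\right) + 1133 = 2227 + 1133 = 3360$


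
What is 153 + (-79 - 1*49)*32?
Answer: -3943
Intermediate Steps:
153 + (-79 - 1*49)*32 = 153 + (-79 - 49)*32 = 153 - 128*32 = 153 - 4096 = -3943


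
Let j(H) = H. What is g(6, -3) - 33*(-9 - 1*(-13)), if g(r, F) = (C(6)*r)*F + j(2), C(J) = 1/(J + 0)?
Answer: -133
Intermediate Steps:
C(J) = 1/J
g(r, F) = 2 + F*r/6 (g(r, F) = (r/6)*F + 2 = F*r/6 + 2 = 2 + F*r/6)
g(6, -3) - 33*(-9 - 1*(-13)) = (2 + (⅙)*(-3)*6) - 33*(-9 - 1*(-13)) = (2 - 3) - 33*(-9 + 13) = -1 - 33*4 = -1 - 132 = -133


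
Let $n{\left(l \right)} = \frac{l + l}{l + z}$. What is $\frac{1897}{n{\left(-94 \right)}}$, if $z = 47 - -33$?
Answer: $\frac{13279}{94} \approx 141.27$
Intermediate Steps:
$z = 80$ ($z = 47 + 33 = 80$)
$n{\left(l \right)} = \frac{2 l}{80 + l}$ ($n{\left(l \right)} = \frac{l + l}{l + 80} = \frac{2 l}{80 + l}$)
$\frac{1897}{n{\left(-94 \right)}} = \frac{1897}{2 \left(-94\right) \frac{1}{80 - 94}} = \frac{1897}{2 \left(-94\right) \frac{1}{-14}} = \frac{1897}{2 \left(-94\right) \left(- \frac{1}{14}\right)} = \frac{1897}{\frac{94}{7}} = 1897 \cdot \frac{7}{94} = \frac{13279}{94}$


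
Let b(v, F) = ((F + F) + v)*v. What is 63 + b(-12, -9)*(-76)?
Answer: -27297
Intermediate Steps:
b(v, F) = v*(v + 2*F) (b(v, F) = (2*F + v)*v = (v + 2*F)*v = v*(v + 2*F))
63 + b(-12, -9)*(-76) = 63 - 12*(-12 + 2*(-9))*(-76) = 63 - 12*(-12 - 18)*(-76) = 63 - 12*(-30)*(-76) = 63 + 360*(-76) = 63 - 27360 = -27297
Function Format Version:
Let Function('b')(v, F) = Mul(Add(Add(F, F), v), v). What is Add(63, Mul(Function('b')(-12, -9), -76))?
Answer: -27297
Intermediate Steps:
Function('b')(v, F) = Mul(v, Add(v, Mul(2, F))) (Function('b')(v, F) = Mul(Add(Mul(2, F), v), v) = Mul(Add(v, Mul(2, F)), v) = Mul(v, Add(v, Mul(2, F))))
Add(63, Mul(Function('b')(-12, -9), -76)) = Add(63, Mul(Mul(-12, Add(-12, Mul(2, -9))), -76)) = Add(63, Mul(Mul(-12, Add(-12, -18)), -76)) = Add(63, Mul(Mul(-12, -30), -76)) = Add(63, Mul(360, -76)) = Add(63, -27360) = -27297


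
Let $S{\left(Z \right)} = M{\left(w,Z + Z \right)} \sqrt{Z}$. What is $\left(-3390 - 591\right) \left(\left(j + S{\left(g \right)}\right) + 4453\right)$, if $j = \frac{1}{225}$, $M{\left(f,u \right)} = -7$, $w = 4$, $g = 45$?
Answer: $- \frac{1329555802}{75} + 83601 \sqrt{5} \approx -1.754 \cdot 10^{7}$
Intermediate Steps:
$j = \frac{1}{225} \approx 0.0044444$
$S{\left(Z \right)} = - 7 \sqrt{Z}$
$\left(-3390 - 591\right) \left(\left(j + S{\left(g \right)}\right) + 4453\right) = \left(-3390 - 591\right) \left(\left(\frac{1}{225} - 7 \sqrt{45}\right) + 4453\right) = - 3981 \left(\left(\frac{1}{225} - 7 \cdot 3 \sqrt{5}\right) + 4453\right) = - 3981 \left(\left(\frac{1}{225} - 21 \sqrt{5}\right) + 4453\right) = - 3981 \left(\frac{1001926}{225} - 21 \sqrt{5}\right) = - \frac{1329555802}{75} + 83601 \sqrt{5}$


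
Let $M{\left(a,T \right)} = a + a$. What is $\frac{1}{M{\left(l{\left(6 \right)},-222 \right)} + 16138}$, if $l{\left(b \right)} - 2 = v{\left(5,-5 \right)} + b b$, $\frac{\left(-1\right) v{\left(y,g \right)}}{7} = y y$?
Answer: $\frac{1}{15864} \approx 6.3036 \cdot 10^{-5}$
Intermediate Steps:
$v{\left(y,g \right)} = - 7 y^{2}$ ($v{\left(y,g \right)} = - 7 y y = - 7 y^{2}$)
$l{\left(b \right)} = -173 + b^{2}$ ($l{\left(b \right)} = 2 + \left(- 7 \cdot 5^{2} + b b\right) = 2 + \left(\left(-7\right) 25 + b^{2}\right) = 2 + \left(-175 + b^{2}\right) = -173 + b^{2}$)
$M{\left(a,T \right)} = 2 a$
$\frac{1}{M{\left(l{\left(6 \right)},-222 \right)} + 16138} = \frac{1}{2 \left(-173 + 6^{2}\right) + 16138} = \frac{1}{2 \left(-173 + 36\right) + 16138} = \frac{1}{2 \left(-137\right) + 16138} = \frac{1}{-274 + 16138} = \frac{1}{15864}$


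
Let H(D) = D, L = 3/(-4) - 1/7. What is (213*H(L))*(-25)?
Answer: 133125/28 ≈ 4754.5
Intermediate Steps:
L = -25/28 (L = 3*(-1/4) - 1*1/7 = -3/4 - 1/7 = -25/28 ≈ -0.89286)
(213*H(L))*(-25) = (213*(-25/28))*(-25) = -5325/28*(-25) = 133125/28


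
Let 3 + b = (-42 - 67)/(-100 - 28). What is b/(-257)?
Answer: 275/32896 ≈ 0.0083597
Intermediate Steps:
b = -275/128 (b = -3 + (-42 - 67)/(-100 - 28) = -3 - 109/(-128) = -3 - 109*(-1/128) = -3 + 109/128 = -275/128 ≈ -2.1484)
b/(-257) = -275/128/(-257) = -1/257*(-275/128) = 275/32896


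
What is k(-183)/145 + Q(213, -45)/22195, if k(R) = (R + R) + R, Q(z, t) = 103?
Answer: -2434024/643655 ≈ -3.7816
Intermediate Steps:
k(R) = 3*R (k(R) = 2*R + R = 3*R)
k(-183)/145 + Q(213, -45)/22195 = (3*(-183))/145 + 103/22195 = -549*1/145 + 103*(1/22195) = -549/145 + 103/22195 = -2434024/643655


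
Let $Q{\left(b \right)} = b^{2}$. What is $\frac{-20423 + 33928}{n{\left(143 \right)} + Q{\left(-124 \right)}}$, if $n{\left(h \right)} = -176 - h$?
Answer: $\frac{13505}{15057} \approx 0.89692$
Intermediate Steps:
$\frac{-20423 + 33928}{n{\left(143 \right)} + Q{\left(-124 \right)}} = \frac{-20423 + 33928}{\left(-176 - 143\right) + \left(-124\right)^{2}} = \frac{13505}{\left(-176 - 143\right) + 15376} = \frac{13505}{-319 + 15376} = \frac{13505}{15057}$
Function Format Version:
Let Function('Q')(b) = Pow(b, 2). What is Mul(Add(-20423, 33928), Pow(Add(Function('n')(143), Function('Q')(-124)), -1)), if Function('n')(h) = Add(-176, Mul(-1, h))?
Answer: Rational(13505, 15057) ≈ 0.89692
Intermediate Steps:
Mul(Add(-20423, 33928), Pow(Add(Function('n')(143), Function('Q')(-124)), -1)) = Mul(Add(-20423, 33928), Pow(Add(Add(-176, Mul(-1, 143)), Pow(-124, 2)), -1)) = Mul(13505, Pow(Add(Add(-176, -143), 15376), -1)) = Mul(13505, Pow(Add(-319, 15376), -1)) = Mul(13505, Pow(15057, -1)) = Mul(13505, Rational(1, 15057)) = Rational(13505, 15057)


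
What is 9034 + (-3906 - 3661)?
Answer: 1467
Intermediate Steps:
9034 + (-3906 - 3661) = 9034 - 7567 = 1467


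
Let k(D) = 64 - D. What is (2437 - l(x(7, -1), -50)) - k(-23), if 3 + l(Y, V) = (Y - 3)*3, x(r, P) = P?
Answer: 2365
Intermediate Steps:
l(Y, V) = -12 + 3*Y (l(Y, V) = -3 + (Y - 3)*3 = -3 + (-3 + Y)*3 = -3 + (-9 + 3*Y) = -12 + 3*Y)
(2437 - l(x(7, -1), -50)) - k(-23) = (2437 - (-12 + 3*(-1))) - (64 - 1*(-23)) = (2437 - (-12 - 3)) - (64 + 23) = (2437 - 1*(-15)) - 1*87 = (2437 + 15) - 87 = 2452 - 87 = 2365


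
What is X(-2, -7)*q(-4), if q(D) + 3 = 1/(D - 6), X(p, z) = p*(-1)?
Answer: -31/5 ≈ -6.2000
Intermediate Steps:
X(p, z) = -p
q(D) = -3 + 1/(-6 + D) (q(D) = -3 + 1/(D - 6) = -3 + 1/(-6 + D))
X(-2, -7)*q(-4) = (-1*(-2))*((19 - 3*(-4))/(-6 - 4)) = 2*((19 + 12)/(-10)) = 2*(-1/10*31) = 2*(-31/10) = -31/5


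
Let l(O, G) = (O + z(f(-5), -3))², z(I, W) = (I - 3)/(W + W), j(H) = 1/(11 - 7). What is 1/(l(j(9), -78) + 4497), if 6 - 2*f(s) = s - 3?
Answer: 144/647593 ≈ 0.00022236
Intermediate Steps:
j(H) = ¼ (j(H) = 1/4 = ¼)
f(s) = 9/2 - s/2 (f(s) = 3 - (s - 3)/2 = 3 - (-3 + s)/2 = 3 + (3/2 - s/2) = 9/2 - s/2)
z(I, W) = (-3 + I)/(2*W) (z(I, W) = (-3 + I)/((2*W)) = (-3 + I)*(1/(2*W)) = (-3 + I)/(2*W))
l(O, G) = (-⅔ + O)² (l(O, G) = (O + (½)*(-3 + (9/2 - ½*(-5)))/(-3))² = (O + (½)*(-⅓)*(-3 + (9/2 + 5/2)))² = (O + (½)*(-⅓)*(-3 + 7))² = (O + (½)*(-⅓)*4)² = (O - ⅔)² = (-⅔ + O)²)
1/(l(j(9), -78) + 4497) = 1/((-2 + 3*(¼))²/9 + 4497) = 1/((-2 + ¾)²/9 + 4497) = 1/((-5/4)²/9 + 4497) = 1/((⅑)*(25/16) + 4497) = 1/(25/144 + 4497) = 1/(647593/144) = 144/647593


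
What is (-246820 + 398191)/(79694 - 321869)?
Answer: -50457/80725 ≈ -0.62505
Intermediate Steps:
(-246820 + 398191)/(79694 - 321869) = 151371/(-242175) = 151371*(-1/242175) = -50457/80725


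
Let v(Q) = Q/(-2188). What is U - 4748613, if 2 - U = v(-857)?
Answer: -10389961725/2188 ≈ -4.7486e+6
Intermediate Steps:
v(Q) = -Q/2188 (v(Q) = Q*(-1/2188) = -Q/2188)
U = 3519/2188 (U = 2 - (-1)*(-857)/2188 = 2 - 1*857/2188 = 2 - 857/2188 = 3519/2188 ≈ 1.6083)
U - 4748613 = 3519/2188 - 4748613 = -10389961725/2188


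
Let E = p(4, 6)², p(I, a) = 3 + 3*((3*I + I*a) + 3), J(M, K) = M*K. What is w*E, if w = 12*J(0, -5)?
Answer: 0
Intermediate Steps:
J(M, K) = K*M
w = 0 (w = 12*(-5*0) = 12*0 = 0)
p(I, a) = 12 + 9*I + 3*I*a (p(I, a) = 3 + 3*(3 + 3*I + I*a) = 3 + (9 + 9*I + 3*I*a) = 12 + 9*I + 3*I*a)
E = 14400 (E = (12 + 9*4 + 3*4*6)² = (12 + 36 + 72)² = 120² = 14400)
w*E = 0*14400 = 0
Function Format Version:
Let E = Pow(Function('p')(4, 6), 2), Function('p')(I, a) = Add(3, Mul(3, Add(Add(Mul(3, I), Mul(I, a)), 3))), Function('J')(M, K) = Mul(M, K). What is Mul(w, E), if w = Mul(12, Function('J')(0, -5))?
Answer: 0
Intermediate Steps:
Function('J')(M, K) = Mul(K, M)
w = 0 (w = Mul(12, Mul(-5, 0)) = Mul(12, 0) = 0)
Function('p')(I, a) = Add(12, Mul(9, I), Mul(3, I, a)) (Function('p')(I, a) = Add(3, Mul(3, Add(3, Mul(3, I), Mul(I, a)))) = Add(3, Add(9, Mul(9, I), Mul(3, I, a))) = Add(12, Mul(9, I), Mul(3, I, a)))
E = 14400 (E = Pow(Add(12, Mul(9, 4), Mul(3, 4, 6)), 2) = Pow(Add(12, 36, 72), 2) = Pow(120, 2) = 14400)
Mul(w, E) = Mul(0, 14400) = 0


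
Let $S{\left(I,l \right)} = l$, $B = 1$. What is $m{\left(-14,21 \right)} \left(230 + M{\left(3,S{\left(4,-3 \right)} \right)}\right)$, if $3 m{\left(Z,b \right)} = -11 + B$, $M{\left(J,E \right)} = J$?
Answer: $- \frac{2330}{3} \approx -776.67$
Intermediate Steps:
$m{\left(Z,b \right)} = - \frac{10}{3}$ ($m{\left(Z,b \right)} = \frac{-11 + 1}{3} = \frac{1}{3} \left(-10\right) = - \frac{10}{3}$)
$m{\left(-14,21 \right)} \left(230 + M{\left(3,S{\left(4,-3 \right)} \right)}\right) = - \frac{10 \left(230 + 3\right)}{3} = \left(- \frac{10}{3}\right) 233 = - \frac{2330}{3}$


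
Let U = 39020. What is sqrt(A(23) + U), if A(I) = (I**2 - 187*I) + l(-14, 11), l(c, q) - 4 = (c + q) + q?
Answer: 2*sqrt(8815) ≈ 187.78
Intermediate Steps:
l(c, q) = 4 + c + 2*q (l(c, q) = 4 + ((c + q) + q) = 4 + (c + 2*q) = 4 + c + 2*q)
A(I) = 12 + I**2 - 187*I (A(I) = (I**2 - 187*I) + (4 - 14 + 2*11) = (I**2 - 187*I) + (4 - 14 + 22) = (I**2 - 187*I) + 12 = 12 + I**2 - 187*I)
sqrt(A(23) + U) = sqrt((12 + 23**2 - 187*23) + 39020) = sqrt((12 + 529 - 4301) + 39020) = sqrt(-3760 + 39020) = sqrt(35260) = 2*sqrt(8815)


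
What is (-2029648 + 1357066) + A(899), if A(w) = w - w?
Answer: -672582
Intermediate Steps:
A(w) = 0
(-2029648 + 1357066) + A(899) = (-2029648 + 1357066) + 0 = -672582 + 0 = -672582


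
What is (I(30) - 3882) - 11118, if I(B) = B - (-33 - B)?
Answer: -14907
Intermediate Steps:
I(B) = 33 + 2*B (I(B) = B + (33 + B) = 33 + 2*B)
(I(30) - 3882) - 11118 = ((33 + 2*30) - 3882) - 11118 = ((33 + 60) - 3882) - 11118 = (93 - 3882) - 11118 = -3789 - 11118 = -14907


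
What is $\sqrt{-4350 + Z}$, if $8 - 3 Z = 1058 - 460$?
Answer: $\frac{2 i \sqrt{10230}}{3} \approx 67.429 i$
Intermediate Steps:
$Z = - \frac{590}{3}$ ($Z = \frac{8}{3} - \frac{1058 - 460}{3} = \frac{8}{3} - \frac{598}{3} = - \frac{590}{3} \approx -196.67$)
$\sqrt{-4350 + Z} = \sqrt{-4350 - \frac{590}{3}} = \sqrt{- \frac{13640}{3}} = \frac{2 i \sqrt{10230}}{3}$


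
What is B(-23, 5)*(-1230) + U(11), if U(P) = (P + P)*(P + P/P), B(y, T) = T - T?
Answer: 264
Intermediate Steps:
B(y, T) = 0
U(P) = 2*P*(1 + P) (U(P) = (2*P)*(P + 1) = (2*P)*(1 + P) = 2*P*(1 + P))
B(-23, 5)*(-1230) + U(11) = 0*(-1230) + 2*11*(1 + 11) = 0 + 2*11*12 = 0 + 264 = 264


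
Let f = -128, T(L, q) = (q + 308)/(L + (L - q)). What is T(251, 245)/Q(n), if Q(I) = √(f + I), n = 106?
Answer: -553*I*√22/5654 ≈ -0.45876*I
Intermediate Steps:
T(L, q) = (308 + q)/(-q + 2*L)
Q(I) = √(-128 + I)
T(251, 245)/Q(n) = ((308 + 245)/(-1*245 + 2*251))/(√(-128 + 106)) = (553/(-245 + 502))/(√(-22)) = (553/257)/((I*√22)) = ((1/257)*553)*(-I*√22/22) = 553*(-I*√22/22)/257 = -553*I*√22/5654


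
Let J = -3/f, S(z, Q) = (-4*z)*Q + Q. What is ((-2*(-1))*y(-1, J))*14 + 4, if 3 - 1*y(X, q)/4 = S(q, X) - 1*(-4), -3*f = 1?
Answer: -4028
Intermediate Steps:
f = -⅓ (f = -⅓*1 = -⅓ ≈ -0.33333)
S(z, Q) = Q - 4*Q*z (S(z, Q) = -4*Q*z + Q = Q - 4*Q*z)
J = 9 (J = -3/(-⅓) = -3*(-3) = 9)
y(X, q) = -4 - 4*X*(1 - 4*q) (y(X, q) = 12 - 4*(X*(1 - 4*q) - 1*(-4)) = 12 - 4*(X*(1 - 4*q) + 4) = 12 - 4*(4 + X*(1 - 4*q)) = 12 + (-16 - 4*X*(1 - 4*q)) = -4 - 4*X*(1 - 4*q))
((-2*(-1))*y(-1, J))*14 + 4 = ((-2*(-1))*(-4 + 4*(-1)*(-1 + 4*9)))*14 + 4 = (2*(-4 + 4*(-1)*(-1 + 36)))*14 + 4 = (2*(-4 + 4*(-1)*35))*14 + 4 = (2*(-4 - 140))*14 + 4 = (2*(-144))*14 + 4 = -288*14 + 4 = -4032 + 4 = -4028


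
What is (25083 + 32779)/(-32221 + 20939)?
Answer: -28931/5641 ≈ -5.1287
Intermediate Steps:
(25083 + 32779)/(-32221 + 20939) = 57862/(-11282) = 57862*(-1/11282) = -28931/5641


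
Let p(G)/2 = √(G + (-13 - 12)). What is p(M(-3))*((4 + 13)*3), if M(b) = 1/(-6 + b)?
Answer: 34*I*√226 ≈ 511.13*I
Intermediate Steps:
p(G) = 2*√(-25 + G) (p(G) = 2*√(G + (-13 - 12)) = 2*√(G - 25) = 2*√(-25 + G))
p(M(-3))*((4 + 13)*3) = (2*√(-25 + 1/(-6 - 3)))*((4 + 13)*3) = (2*√(-25 + 1/(-9)))*(17*3) = (2*√(-25 - ⅑))*51 = (2*√(-226/9))*51 = (2*(I*√226/3))*51 = (2*I*√226/3)*51 = 34*I*√226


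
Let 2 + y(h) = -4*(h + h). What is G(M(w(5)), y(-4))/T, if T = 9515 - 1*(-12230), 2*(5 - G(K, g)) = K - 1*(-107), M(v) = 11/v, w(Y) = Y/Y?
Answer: -54/21745 ≈ -0.0024833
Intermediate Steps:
w(Y) = 1
y(h) = -2 - 8*h (y(h) = -2 - 4*(h + h) = -2 - 8*h)
G(K, g) = -97/2 - K/2 (G(K, g) = 5 - (K - 1*(-107))/2 = 5 - (K + 107)/2 = 5 - (107 + K)/2 = 5 + (-107/2 - K/2) = -97/2 - K/2)
T = 21745 (T = 9515 + 12230 = 21745)
G(M(w(5)), y(-4))/T = (-97/2 - 11/(2*1))/21745 = (-97/2 - 11/2)*(1/21745) = -54*1/21745 = -54/21745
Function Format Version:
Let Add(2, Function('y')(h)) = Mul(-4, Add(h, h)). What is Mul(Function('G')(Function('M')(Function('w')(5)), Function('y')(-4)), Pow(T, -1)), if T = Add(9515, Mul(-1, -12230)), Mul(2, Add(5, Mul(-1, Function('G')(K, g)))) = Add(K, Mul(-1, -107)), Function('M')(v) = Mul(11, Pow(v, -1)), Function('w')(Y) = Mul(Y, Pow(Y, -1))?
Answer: Rational(-54, 21745) ≈ -0.0024833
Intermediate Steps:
Function('w')(Y) = 1
Function('y')(h) = Add(-2, Mul(-8, h)) (Function('y')(h) = Add(-2, Mul(-4, Add(h, h))) = Add(-2, Mul(-4, Mul(2, h))) = Add(-2, Mul(-8, h)))
Function('G')(K, g) = Add(Rational(-97, 2), Mul(Rational(-1, 2), K)) (Function('G')(K, g) = Add(5, Mul(Rational(-1, 2), Add(K, Mul(-1, -107)))) = Add(5, Mul(Rational(-1, 2), Add(K, 107))) = Add(5, Mul(Rational(-1, 2), Add(107, K))) = Add(5, Add(Rational(-107, 2), Mul(Rational(-1, 2), K))) = Add(Rational(-97, 2), Mul(Rational(-1, 2), K)))
T = 21745 (T = Add(9515, 12230) = 21745)
Mul(Function('G')(Function('M')(Function('w')(5)), Function('y')(-4)), Pow(T, -1)) = Mul(Add(Rational(-97, 2), Mul(Rational(-1, 2), Mul(11, Pow(1, -1)))), Pow(21745, -1)) = Mul(Add(Rational(-97, 2), Mul(Rational(-1, 2), Mul(11, 1))), Rational(1, 21745)) = Mul(Add(Rational(-97, 2), Mul(Rational(-1, 2), 11)), Rational(1, 21745)) = Mul(Add(Rational(-97, 2), Rational(-11, 2)), Rational(1, 21745)) = Mul(-54, Rational(1, 21745)) = Rational(-54, 21745)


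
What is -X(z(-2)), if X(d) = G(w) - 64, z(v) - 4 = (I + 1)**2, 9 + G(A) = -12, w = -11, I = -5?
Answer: 85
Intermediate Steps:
G(A) = -21 (G(A) = -9 - 12 = -21)
z(v) = 20 (z(v) = 4 + (-5 + 1)**2 = 4 + (-4)**2 = 4 + 16 = 20)
X(d) = -85 (X(d) = -21 - 64 = -85)
-X(z(-2)) = -1*(-85) = 85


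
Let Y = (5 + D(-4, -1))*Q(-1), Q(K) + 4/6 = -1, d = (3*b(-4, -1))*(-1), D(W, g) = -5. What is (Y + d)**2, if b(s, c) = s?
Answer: 144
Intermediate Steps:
d = 12 (d = (3*(-4))*(-1) = -12*(-1) = 12)
Q(K) = -5/3 (Q(K) = -2/3 - 1 = -5/3)
Y = 0 (Y = (5 - 5)*(-5/3) = 0*(-5/3) = 0)
(Y + d)**2 = (0 + 12)**2 = 12**2 = 144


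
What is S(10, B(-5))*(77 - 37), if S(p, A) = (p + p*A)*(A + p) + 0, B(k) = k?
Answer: -8000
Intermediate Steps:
S(p, A) = (A + p)*(p + A*p) (S(p, A) = (p + A*p)*(A + p) + 0 = (A + p)*(p + A*p) + 0 = (A + p)*(p + A*p))
S(10, B(-5))*(77 - 37) = (10*(-5 + 10 + (-5)² - 5*10))*(77 - 37) = (10*(-5 + 10 + 25 - 50))*40 = (10*(-20))*40 = -200*40 = -8000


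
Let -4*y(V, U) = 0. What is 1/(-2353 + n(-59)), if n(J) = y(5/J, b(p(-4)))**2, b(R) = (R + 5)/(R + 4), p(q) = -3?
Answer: -1/2353 ≈ -0.00042499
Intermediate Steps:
b(R) = (5 + R)/(4 + R)
y(V, U) = 0 (y(V, U) = -1/4*0 = 0)
n(J) = 0 (n(J) = 0**2 = 0)
1/(-2353 + n(-59)) = 1/(-2353 + 0) = 1/(-2353) = -1/2353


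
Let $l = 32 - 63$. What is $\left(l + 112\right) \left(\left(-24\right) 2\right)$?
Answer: $-3888$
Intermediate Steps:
$l = -31$
$\left(l + 112\right) \left(\left(-24\right) 2\right) = \left(-31 + 112\right) \left(\left(-24\right) 2\right) = 81 \left(-48\right) = -3888$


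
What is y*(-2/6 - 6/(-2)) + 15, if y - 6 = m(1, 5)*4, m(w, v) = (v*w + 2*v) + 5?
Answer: 733/3 ≈ 244.33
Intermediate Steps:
m(w, v) = 5 + 2*v + v*w (m(w, v) = (2*v + v*w) + 5 = 5 + 2*v + v*w)
y = 86 (y = 6 + (5 + 2*5 + 5*1)*4 = 6 + (5 + 10 + 5)*4 = 6 + 20*4 = 6 + 80 = 86)
y*(-2/6 - 6/(-2)) + 15 = 86*(-2/6 - 6/(-2)) + 15 = 86*(-2*1/6 - 6*(-1/2)) + 15 = 86*(-1/3 + 3) + 15 = 86*(8/3) + 15 = 688/3 + 15 = 733/3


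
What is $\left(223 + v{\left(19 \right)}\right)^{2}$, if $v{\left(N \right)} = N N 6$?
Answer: $5707321$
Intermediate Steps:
$v{\left(N \right)} = 6 N^{2}$ ($v{\left(N \right)} = N^{2} \cdot 6 = 6 N^{2}$)
$\left(223 + v{\left(19 \right)}\right)^{2} = \left(223 + 6 \cdot 19^{2}\right)^{2} = \left(223 + 6 \cdot 361\right)^{2} = \left(223 + 2166\right)^{2} = 2389^{2} = 5707321$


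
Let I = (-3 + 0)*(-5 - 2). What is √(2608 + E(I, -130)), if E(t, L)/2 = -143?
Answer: 3*√258 ≈ 48.187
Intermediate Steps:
I = 21 (I = -3*(-7) = 21)
E(t, L) = -286 (E(t, L) = 2*(-143) = -286)
√(2608 + E(I, -130)) = √(2608 - 286) = √2322 = 3*√258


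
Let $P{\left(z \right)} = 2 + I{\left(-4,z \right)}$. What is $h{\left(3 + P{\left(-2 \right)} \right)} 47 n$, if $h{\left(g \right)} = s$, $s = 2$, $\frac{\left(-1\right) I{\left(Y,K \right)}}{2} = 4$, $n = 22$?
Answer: $2068$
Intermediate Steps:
$I{\left(Y,K \right)} = -8$ ($I{\left(Y,K \right)} = \left(-2\right) 4 = -8$)
$P{\left(z \right)} = -6$ ($P{\left(z \right)} = 2 - 8 = -6$)
$h{\left(g \right)} = 2$
$h{\left(3 + P{\left(-2 \right)} \right)} 47 n = 2 \cdot 47 \cdot 22 = 94 \cdot 22 = 2068$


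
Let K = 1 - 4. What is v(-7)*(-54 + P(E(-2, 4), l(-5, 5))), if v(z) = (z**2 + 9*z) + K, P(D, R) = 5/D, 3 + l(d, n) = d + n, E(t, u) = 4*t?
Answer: 7429/8 ≈ 928.63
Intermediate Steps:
K = -3
l(d, n) = -3 + d + n (l(d, n) = -3 + (d + n) = -3 + d + n)
v(z) = -3 + z**2 + 9*z (v(z) = (z**2 + 9*z) - 3 = -3 + z**2 + 9*z)
v(-7)*(-54 + P(E(-2, 4), l(-5, 5))) = (-3 + (-7)**2 + 9*(-7))*(-54 + 5/((4*(-2)))) = (-3 + 49 - 63)*(-54 + 5/(-8)) = -17*(-54 + 5*(-1/8)) = -17*(-54 - 5/8) = -17*(-437/8) = 7429/8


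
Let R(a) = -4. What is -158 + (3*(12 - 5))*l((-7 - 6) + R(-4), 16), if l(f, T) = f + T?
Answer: -179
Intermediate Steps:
l(f, T) = T + f
-158 + (3*(12 - 5))*l((-7 - 6) + R(-4), 16) = -158 + (3*(12 - 5))*(16 + ((-7 - 6) - 4)) = -158 + (3*7)*(16 + (-13 - 4)) = -158 + 21*(16 - 17) = -158 + 21*(-1) = -158 - 21 = -179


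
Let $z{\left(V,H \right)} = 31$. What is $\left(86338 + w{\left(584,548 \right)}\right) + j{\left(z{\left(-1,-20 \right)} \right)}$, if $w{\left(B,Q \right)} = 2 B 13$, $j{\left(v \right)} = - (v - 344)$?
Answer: $101835$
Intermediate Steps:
$j{\left(v \right)} = 344 - v$ ($j{\left(v \right)} = - (v - 344) = - (-344 + v) = 344 - v$)
$w{\left(B,Q \right)} = 26 B$
$\left(86338 + w{\left(584,548 \right)}\right) + j{\left(z{\left(-1,-20 \right)} \right)} = \left(86338 + 26 \cdot 584\right) + \left(344 - 31\right) = \left(86338 + 15184\right) + \left(344 - 31\right) = 101522 + 313 = 101835$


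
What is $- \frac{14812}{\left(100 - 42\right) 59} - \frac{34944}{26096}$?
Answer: $- \frac{2259430}{398663} \approx -5.6675$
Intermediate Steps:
$- \frac{14812}{\left(100 - 42\right) 59} - \frac{34944}{26096} = - \frac{14812}{58 \cdot 59} - \frac{312}{233} = - \frac{14812}{3422} - \frac{312}{233} = \left(-14812\right) \frac{1}{3422} - \frac{312}{233} = - \frac{7406}{1711} - \frac{312}{233} = - \frac{2259430}{398663}$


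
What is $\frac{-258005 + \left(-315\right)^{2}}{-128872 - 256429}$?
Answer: $\frac{158780}{385301} \approx 0.41209$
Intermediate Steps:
$\frac{-258005 + \left(-315\right)^{2}}{-128872 - 256429} = \frac{-258005 + 99225}{-385301} = \left(-158780\right) \left(- \frac{1}{385301}\right) = \frac{158780}{385301}$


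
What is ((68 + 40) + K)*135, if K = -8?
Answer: 13500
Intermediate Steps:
((68 + 40) + K)*135 = ((68 + 40) - 8)*135 = (108 - 8)*135 = 100*135 = 13500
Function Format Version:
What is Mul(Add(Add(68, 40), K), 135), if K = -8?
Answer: 13500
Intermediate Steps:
Mul(Add(Add(68, 40), K), 135) = Mul(Add(Add(68, 40), -8), 135) = Mul(Add(108, -8), 135) = Mul(100, 135) = 13500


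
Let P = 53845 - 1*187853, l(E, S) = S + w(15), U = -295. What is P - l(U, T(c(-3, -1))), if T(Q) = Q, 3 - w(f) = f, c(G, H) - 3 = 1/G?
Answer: -401996/3 ≈ -1.3400e+5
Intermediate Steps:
c(G, H) = 3 + 1/G
w(f) = 3 - f
l(E, S) = -12 + S (l(E, S) = S + (3 - 1*15) = S + (3 - 15) = S - 12 = -12 + S)
P = -134008 (P = 53845 - 187853 = -134008)
P - l(U, T(c(-3, -1))) = -134008 - (-12 + (3 + 1/(-3))) = -134008 - (-12 + (3 - ⅓)) = -134008 - (-12 + 8/3) = -134008 - 1*(-28/3) = -134008 + 28/3 = -401996/3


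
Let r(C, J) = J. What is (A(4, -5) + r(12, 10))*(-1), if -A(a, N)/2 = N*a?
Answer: -50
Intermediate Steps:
A(a, N) = -2*N*a
(A(4, -5) + r(12, 10))*(-1) = (-2*(-5)*4 + 10)*(-1) = (40 + 10)*(-1) = 50*(-1) = -50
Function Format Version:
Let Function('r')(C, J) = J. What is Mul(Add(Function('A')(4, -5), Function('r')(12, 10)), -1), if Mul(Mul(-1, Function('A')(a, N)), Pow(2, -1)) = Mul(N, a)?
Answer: -50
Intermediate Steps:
Function('A')(a, N) = Mul(-2, N, a) (Function('A')(a, N) = Mul(-2, Mul(N, a)) = Mul(-2, N, a))
Mul(Add(Function('A')(4, -5), Function('r')(12, 10)), -1) = Mul(Add(Mul(-2, -5, 4), 10), -1) = Mul(Add(40, 10), -1) = Mul(50, -1) = -50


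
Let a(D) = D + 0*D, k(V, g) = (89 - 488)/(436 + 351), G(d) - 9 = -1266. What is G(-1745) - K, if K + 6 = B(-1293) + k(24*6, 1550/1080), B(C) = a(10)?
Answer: -992008/787 ≈ -1260.5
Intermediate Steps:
G(d) = -1257 (G(d) = 9 - 1266 = -1257)
k(V, g) = -399/787
a(D) = D (a(D) = D + 0 = D)
B(C) = 10
K = 2749/787 (K = -6 + (10 - 399/787) = -6 + 7471/787 = 2749/787 ≈ 3.4930)
G(-1745) - K = -1257 - 1*2749/787 = -1257 - 2749/787 = -992008/787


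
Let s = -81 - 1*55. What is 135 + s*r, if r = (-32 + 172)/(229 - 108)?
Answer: -2705/121 ≈ -22.355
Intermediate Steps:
r = 140/121 ≈ 1.1570
s = -136 (s = -81 - 55 = -136)
135 + s*r = 135 - 136*140/121 = 135 - 19040/121 = -2705/121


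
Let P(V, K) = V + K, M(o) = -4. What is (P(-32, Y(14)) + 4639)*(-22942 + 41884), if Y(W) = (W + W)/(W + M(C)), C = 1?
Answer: 436594158/5 ≈ 8.7319e+7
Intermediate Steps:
Y(W) = 2*W/(-4 + W) (Y(W) = (W + W)/(W - 4) = (2*W)/(-4 + W) = 2*W/(-4 + W))
P(V, K) = K + V
(P(-32, Y(14)) + 4639)*(-22942 + 41884) = ((2*14/(-4 + 14) - 32) + 4639)*(-22942 + 41884) = ((2*14/10 - 32) + 4639)*18942 = ((2*14*(1/10) - 32) + 4639)*18942 = ((14/5 - 32) + 4639)*18942 = (-146/5 + 4639)*18942 = (23049/5)*18942 = 436594158/5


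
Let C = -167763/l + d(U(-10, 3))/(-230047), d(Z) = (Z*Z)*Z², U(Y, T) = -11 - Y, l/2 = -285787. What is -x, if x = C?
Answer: -38592803287/131488883978 ≈ -0.29351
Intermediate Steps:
l = -571574 (l = 2*(-285787) = -571574)
d(Z) = Z⁴ (d(Z) = Z²*Z² = Z⁴)
C = 38592803287/131488883978 (C = -167763/(-571574) + (-11 - 1*(-10))⁴/(-230047) = -167763*(-1/571574) + (-11 + 10)⁴*(-1/230047) = 167763/571574 + (-1)⁴*(-1/230047) = 167763/571574 + 1*(-1/230047) = 167763/571574 - 1/230047 = 38592803287/131488883978 ≈ 0.29351)
x = 38592803287/131488883978 ≈ 0.29351
-x = -1*38592803287/131488883978 = -38592803287/131488883978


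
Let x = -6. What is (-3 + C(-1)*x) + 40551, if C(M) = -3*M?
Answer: 40530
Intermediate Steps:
(-3 + C(-1)*x) + 40551 = (-3 - 3*(-1)*(-6)) + 40551 = (-3 + 3*(-6)) + 40551 = (-3 - 18) + 40551 = -21 + 40551 = 40530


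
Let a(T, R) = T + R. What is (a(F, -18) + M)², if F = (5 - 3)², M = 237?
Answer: 49729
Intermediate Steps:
F = 4 (F = 2² = 4)
a(T, R) = R + T
(a(F, -18) + M)² = ((-18 + 4) + 237)² = (-14 + 237)² = 223² = 49729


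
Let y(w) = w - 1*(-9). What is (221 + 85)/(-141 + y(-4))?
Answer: -9/4 ≈ -2.2500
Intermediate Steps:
y(w) = 9 + w (y(w) = w + 9 = 9 + w)
(221 + 85)/(-141 + y(-4)) = (221 + 85)/(-141 + (9 - 4)) = 306/(-141 + 5) = 306/(-136) = 306*(-1/136) = -9/4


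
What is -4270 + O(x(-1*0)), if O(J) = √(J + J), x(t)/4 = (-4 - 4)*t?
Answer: -4270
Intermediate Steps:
x(t) = -32*t (x(t) = 4*((-4 - 4)*t) = 4*(-8*t) = -32*t)
O(J) = √2*√J (O(J) = √(2*J) = √2*√J)
-4270 + O(x(-1*0)) = -4270 + √2*√(-(-32)*0) = -4270 + √2*√(-32*0) = -4270 + √2*√0 = -4270 + √2*0 = -4270 + 0 = -4270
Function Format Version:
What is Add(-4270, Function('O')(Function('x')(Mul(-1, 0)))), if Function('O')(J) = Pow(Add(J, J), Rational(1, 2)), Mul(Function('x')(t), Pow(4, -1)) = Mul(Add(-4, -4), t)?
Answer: -4270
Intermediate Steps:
Function('x')(t) = Mul(-32, t) (Function('x')(t) = Mul(4, Mul(Add(-4, -4), t)) = Mul(4, Mul(-8, t)) = Mul(-32, t))
Function('O')(J) = Mul(Pow(2, Rational(1, 2)), Pow(J, Rational(1, 2))) (Function('O')(J) = Pow(Mul(2, J), Rational(1, 2)) = Mul(Pow(2, Rational(1, 2)), Pow(J, Rational(1, 2))))
Add(-4270, Function('O')(Function('x')(Mul(-1, 0)))) = Add(-4270, Mul(Pow(2, Rational(1, 2)), Pow(Mul(-32, Mul(-1, 0)), Rational(1, 2)))) = Add(-4270, Mul(Pow(2, Rational(1, 2)), Pow(Mul(-32, 0), Rational(1, 2)))) = Add(-4270, Mul(Pow(2, Rational(1, 2)), Pow(0, Rational(1, 2)))) = Add(-4270, Mul(Pow(2, Rational(1, 2)), 0)) = Add(-4270, 0) = -4270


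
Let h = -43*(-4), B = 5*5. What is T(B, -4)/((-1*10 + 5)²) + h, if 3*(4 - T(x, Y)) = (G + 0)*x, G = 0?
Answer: 4304/25 ≈ 172.16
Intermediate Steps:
B = 25
h = 172
T(x, Y) = 4 (T(x, Y) = 4 - (0 + 0)*x/3 = 4 - 0*x = 4 - ⅓*0 = 4 + 0 = 4)
T(B, -4)/((-1*10 + 5)²) + h = 4/((-1*10 + 5)²) + 172 = 4/((-10 + 5)²) + 172 = 4/((-5)²) + 172 = 4/25 + 172 = 4304/25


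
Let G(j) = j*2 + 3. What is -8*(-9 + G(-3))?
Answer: 96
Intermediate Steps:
G(j) = 3 + 2*j (G(j) = 2*j + 3 = 3 + 2*j)
-8*(-9 + G(-3)) = -8*(-9 + (3 + 2*(-3))) = -8*(-9 + (3 - 6)) = -8*(-9 - 3) = -8*(-12) = 96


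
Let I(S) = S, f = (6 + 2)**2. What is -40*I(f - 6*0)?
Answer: -2560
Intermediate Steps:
f = 64 (f = 8**2 = 64)
-40*I(f - 6*0) = -40*(64 - 6*0) = -40*(64 - 1*0) = -40*(64 + 0) = -40*64 = -2560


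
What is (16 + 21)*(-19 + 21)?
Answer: 74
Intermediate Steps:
(16 + 21)*(-19 + 21) = 37*2 = 74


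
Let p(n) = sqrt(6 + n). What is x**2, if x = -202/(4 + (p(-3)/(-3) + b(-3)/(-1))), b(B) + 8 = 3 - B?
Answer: 367236/(18 - sqrt(3))**2 ≈ 1387.6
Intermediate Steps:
b(B) = -5 - B (b(B) = -8 + (3 - B) = -5 - B)
x = -202/(6 - sqrt(3)/3) (x = -202/(4 + (sqrt(6 - 3)/(-3) + (-5 - 1*(-3))/(-1))) = -202/(4 + (sqrt(3)*(-1/3) + (-5 + 3)*(-1))) = -202/(4 + (-sqrt(3)/3 - 2*(-1))) = -202/(4 + (-sqrt(3)/3 + 2)) = -202/(4 + (2 - sqrt(3)/3)) = -202/(6 - sqrt(3)/3) ≈ -37.251)
x**2 = (-3636/107 - 202*sqrt(3)/107)**2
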